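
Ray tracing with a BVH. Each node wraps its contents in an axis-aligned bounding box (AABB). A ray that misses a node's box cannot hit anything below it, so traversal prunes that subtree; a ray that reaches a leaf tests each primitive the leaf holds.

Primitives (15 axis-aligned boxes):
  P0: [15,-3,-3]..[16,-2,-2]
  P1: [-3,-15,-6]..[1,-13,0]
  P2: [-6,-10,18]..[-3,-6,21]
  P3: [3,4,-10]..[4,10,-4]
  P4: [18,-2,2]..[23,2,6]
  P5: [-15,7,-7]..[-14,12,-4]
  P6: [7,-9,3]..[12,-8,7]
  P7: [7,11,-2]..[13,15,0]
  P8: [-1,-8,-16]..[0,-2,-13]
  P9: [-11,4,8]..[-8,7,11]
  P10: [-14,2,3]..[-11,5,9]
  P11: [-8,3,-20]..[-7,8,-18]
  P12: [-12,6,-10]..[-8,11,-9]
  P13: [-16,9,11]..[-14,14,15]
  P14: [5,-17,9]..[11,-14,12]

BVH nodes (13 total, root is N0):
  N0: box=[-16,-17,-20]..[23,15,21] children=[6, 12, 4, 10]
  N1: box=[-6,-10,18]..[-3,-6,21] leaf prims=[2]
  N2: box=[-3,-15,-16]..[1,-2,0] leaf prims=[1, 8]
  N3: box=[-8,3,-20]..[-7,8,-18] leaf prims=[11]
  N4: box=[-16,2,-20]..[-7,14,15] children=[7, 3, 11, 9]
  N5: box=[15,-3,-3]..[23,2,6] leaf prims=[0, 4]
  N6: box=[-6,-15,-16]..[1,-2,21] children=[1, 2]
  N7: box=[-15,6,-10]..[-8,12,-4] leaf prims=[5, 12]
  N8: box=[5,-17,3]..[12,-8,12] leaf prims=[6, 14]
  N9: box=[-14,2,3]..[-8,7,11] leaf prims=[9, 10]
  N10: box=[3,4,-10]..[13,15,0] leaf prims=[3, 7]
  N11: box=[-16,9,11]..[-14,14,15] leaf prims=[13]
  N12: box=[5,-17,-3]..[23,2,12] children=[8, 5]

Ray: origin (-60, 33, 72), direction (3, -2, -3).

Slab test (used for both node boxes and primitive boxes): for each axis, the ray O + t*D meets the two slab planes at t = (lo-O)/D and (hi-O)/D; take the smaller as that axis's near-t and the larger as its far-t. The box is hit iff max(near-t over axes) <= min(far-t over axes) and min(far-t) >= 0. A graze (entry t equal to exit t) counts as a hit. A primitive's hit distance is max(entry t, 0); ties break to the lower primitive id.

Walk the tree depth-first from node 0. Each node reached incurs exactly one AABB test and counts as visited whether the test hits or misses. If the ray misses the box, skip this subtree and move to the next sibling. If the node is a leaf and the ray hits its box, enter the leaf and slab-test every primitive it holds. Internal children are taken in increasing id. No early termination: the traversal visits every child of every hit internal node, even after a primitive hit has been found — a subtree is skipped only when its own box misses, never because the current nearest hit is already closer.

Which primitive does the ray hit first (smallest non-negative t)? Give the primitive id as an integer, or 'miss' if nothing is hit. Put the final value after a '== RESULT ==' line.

Trace the traversal:
N0 x:[44/3,83/3] y:[9,25] z:[17,92/3] -> hit [17,25], descend [4, 6, 10, 12]
  N4 x:[44/3,53/3] y:[19/2,31/2] z:[19,92/3] -> miss, prune
  N6 x:[18,61/3] y:[35/2,24] z:[17,88/3] -> hit [18,61/3], descend [1, 2]
    N1 x:[18,19] y:[39/2,43/2] z:[17,18] -> miss, prune
    N2 x:[19,61/3] y:[35/2,24] z:[24,88/3] -> miss, prune
  N10 x:[21,73/3] y:[9,29/2] z:[24,82/3] -> miss, prune
  N12 x:[65/3,83/3] y:[31/2,25] z:[20,25] -> hit [65/3,25], descend [5, 8]
    N5 x:[25,83/3] y:[31/2,18] z:[22,25] -> miss, prune
    N8 x:[65/3,24] y:[41/2,25] z:[20,23] -> hit [65/3,23] leaf, test {P6(miss), P14(miss)}

9 AABB tests over nodes [0, 4, 6, 1, 2, 10, 12, 5, 8]; 1 leaf entered; closest miss.

== RESULT ==
miss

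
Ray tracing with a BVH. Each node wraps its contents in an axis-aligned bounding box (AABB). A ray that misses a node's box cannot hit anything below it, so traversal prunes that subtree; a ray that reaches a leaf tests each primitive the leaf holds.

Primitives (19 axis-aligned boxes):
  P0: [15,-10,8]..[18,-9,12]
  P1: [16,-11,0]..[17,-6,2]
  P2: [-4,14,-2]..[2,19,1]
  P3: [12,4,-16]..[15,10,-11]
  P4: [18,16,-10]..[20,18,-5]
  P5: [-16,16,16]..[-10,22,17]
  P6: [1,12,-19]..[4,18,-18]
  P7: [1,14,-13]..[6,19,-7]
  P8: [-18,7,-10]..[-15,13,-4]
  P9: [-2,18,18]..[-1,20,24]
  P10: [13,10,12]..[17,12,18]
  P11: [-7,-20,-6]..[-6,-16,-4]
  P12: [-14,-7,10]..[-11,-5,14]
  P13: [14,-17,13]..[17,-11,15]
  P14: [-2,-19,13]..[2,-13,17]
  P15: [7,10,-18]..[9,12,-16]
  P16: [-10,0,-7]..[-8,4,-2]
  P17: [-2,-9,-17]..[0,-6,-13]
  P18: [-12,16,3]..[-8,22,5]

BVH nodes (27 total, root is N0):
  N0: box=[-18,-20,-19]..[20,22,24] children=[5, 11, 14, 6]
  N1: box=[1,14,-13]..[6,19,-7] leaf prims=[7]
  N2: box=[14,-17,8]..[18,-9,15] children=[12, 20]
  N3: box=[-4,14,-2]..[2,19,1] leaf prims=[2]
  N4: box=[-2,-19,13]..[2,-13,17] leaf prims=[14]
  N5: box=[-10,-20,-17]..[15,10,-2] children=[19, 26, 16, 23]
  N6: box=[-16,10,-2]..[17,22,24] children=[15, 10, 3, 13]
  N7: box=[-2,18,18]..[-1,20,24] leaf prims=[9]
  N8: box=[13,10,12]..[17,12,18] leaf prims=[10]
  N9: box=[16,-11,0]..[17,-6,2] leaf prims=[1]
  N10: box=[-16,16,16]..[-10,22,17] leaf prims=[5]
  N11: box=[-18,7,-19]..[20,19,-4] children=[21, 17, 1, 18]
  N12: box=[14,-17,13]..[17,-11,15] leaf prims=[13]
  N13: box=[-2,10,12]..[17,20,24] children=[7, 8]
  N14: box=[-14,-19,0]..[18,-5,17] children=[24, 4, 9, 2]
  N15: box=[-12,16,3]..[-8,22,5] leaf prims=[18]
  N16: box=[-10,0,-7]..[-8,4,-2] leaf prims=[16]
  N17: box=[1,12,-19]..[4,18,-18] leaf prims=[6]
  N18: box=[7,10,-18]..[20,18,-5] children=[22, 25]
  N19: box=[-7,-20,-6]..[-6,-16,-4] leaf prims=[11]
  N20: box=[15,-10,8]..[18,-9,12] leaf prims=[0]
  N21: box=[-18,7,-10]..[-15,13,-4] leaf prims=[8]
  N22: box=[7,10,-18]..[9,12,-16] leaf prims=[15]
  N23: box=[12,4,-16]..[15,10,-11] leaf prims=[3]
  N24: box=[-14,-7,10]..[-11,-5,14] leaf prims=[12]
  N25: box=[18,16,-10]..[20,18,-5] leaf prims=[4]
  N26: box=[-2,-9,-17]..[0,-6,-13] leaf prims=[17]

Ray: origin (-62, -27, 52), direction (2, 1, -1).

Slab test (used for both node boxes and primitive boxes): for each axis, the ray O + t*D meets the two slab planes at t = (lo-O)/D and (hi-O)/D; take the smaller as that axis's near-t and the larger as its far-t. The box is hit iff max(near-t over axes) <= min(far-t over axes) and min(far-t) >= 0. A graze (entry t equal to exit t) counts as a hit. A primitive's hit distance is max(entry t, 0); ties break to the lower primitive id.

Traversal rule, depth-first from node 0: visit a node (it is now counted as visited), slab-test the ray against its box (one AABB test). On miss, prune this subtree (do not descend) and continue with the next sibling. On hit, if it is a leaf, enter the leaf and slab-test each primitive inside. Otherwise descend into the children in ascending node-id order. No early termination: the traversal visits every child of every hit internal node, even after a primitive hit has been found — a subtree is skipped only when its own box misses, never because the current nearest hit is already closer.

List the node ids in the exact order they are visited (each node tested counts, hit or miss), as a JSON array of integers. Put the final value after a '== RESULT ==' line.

Traverse from the root:
N0 x:[22,41] y:[7,49] z:[28,71] -> hit [28,41], descend [5, 6, 11, 14]
  N5 x:[26,77/2] y:[7,37] z:[54,69] -> miss, prune
  N6 x:[23,79/2] y:[37,49] z:[28,54] -> hit [37,79/2], descend [3, 10, 13, 15]
    N3 x:[29,32] y:[41,46] z:[51,54] -> miss, prune
    N10 x:[23,26] y:[43,49] z:[35,36] -> miss, prune
    N13 x:[30,79/2] y:[37,47] z:[28,40] -> hit [37,79/2], descend [7, 8]
      N7 x:[30,61/2] y:[45,47] z:[28,34] -> miss, prune
      N8 x:[75/2,79/2] y:[37,39] z:[34,40] -> hit [75/2,39] leaf, test {P10@t=75/2}
    N15 x:[25,27] y:[43,49] z:[47,49] -> miss, prune
  N11 x:[22,41] y:[34,46] z:[56,71] -> miss, prune
  N14 x:[24,40] y:[8,22] z:[35,52] -> miss, prune

Visited [0, 5, 6, 3, 10, 13, 7, 8, 15, 11, 14]. Tests: 11 box, 1 leaf. Nearest: P10.

== RESULT ==
[0, 5, 6, 3, 10, 13, 7, 8, 15, 11, 14]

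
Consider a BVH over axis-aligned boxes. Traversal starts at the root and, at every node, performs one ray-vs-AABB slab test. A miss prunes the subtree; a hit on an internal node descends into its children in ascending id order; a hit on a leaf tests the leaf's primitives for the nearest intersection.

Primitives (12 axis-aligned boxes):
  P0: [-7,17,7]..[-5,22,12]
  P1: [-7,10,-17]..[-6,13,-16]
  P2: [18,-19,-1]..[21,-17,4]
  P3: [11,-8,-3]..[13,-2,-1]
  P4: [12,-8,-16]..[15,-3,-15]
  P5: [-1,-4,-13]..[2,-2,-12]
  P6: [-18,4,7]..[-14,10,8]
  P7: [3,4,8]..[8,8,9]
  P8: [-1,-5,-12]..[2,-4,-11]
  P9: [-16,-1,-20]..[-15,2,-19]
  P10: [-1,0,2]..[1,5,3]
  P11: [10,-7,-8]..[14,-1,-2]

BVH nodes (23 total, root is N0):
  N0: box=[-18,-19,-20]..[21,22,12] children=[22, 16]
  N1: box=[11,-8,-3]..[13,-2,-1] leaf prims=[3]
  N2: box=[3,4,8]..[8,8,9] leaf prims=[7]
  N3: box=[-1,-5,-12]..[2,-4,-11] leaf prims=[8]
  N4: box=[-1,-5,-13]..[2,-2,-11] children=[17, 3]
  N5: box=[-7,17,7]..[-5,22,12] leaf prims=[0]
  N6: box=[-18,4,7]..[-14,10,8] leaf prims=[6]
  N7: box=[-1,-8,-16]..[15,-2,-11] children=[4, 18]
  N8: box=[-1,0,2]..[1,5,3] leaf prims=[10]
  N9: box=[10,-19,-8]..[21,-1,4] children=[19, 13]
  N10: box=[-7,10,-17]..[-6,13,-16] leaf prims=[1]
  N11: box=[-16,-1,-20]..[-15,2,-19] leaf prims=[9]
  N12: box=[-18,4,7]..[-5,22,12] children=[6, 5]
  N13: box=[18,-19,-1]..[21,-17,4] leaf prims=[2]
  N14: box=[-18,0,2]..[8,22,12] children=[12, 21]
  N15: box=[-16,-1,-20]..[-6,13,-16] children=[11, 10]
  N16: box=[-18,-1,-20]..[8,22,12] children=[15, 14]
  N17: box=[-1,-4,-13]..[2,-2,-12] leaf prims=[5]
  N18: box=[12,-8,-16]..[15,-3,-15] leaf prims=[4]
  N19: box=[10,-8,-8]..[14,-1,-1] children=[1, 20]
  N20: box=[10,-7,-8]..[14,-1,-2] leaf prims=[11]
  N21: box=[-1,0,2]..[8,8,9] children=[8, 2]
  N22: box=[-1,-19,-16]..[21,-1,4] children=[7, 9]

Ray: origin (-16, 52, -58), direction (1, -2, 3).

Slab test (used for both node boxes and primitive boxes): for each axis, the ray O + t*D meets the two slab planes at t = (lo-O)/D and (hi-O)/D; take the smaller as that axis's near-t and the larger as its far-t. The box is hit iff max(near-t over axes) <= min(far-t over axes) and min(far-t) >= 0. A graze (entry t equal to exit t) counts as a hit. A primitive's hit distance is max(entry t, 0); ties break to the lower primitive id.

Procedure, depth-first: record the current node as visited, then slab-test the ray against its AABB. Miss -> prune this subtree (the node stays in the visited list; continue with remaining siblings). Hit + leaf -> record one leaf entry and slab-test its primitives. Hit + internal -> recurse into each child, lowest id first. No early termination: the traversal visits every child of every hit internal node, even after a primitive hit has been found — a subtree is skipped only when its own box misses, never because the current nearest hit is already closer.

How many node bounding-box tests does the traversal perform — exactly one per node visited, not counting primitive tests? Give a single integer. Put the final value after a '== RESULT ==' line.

Traverse from the root:
N0 x:[-2,37] y:[15,71/2] z:[38/3,70/3] -> hit [15,70/3], descend [16, 22]
  N16 x:[-2,24] y:[15,53/2] z:[38/3,70/3] -> hit [15,70/3], descend [14, 15]
    N14 x:[-2,24] y:[15,26] z:[20,70/3] -> hit [20,70/3], descend [12, 21]
      N12 x:[-2,11] y:[15,24] z:[65/3,70/3] -> miss, prune
      N21 x:[15,24] y:[22,26] z:[20,67/3] -> hit [22,67/3], descend [2, 8]
        N2 x:[19,24] y:[22,24] z:[22,67/3] -> hit [22,67/3] leaf, test {P7@t=22}
        N8 x:[15,17] y:[47/2,26] z:[20,61/3] -> miss, prune
    N15 x:[0,10] y:[39/2,53/2] z:[38/3,14] -> miss, prune
  N22 x:[15,37] y:[53/2,71/2] z:[14,62/3] -> miss, prune

order=[0, 16, 14, 12, 21, 2, 8, 15, 22]  |boxes|=9  |leaves|=1  hit=P7

== RESULT ==
9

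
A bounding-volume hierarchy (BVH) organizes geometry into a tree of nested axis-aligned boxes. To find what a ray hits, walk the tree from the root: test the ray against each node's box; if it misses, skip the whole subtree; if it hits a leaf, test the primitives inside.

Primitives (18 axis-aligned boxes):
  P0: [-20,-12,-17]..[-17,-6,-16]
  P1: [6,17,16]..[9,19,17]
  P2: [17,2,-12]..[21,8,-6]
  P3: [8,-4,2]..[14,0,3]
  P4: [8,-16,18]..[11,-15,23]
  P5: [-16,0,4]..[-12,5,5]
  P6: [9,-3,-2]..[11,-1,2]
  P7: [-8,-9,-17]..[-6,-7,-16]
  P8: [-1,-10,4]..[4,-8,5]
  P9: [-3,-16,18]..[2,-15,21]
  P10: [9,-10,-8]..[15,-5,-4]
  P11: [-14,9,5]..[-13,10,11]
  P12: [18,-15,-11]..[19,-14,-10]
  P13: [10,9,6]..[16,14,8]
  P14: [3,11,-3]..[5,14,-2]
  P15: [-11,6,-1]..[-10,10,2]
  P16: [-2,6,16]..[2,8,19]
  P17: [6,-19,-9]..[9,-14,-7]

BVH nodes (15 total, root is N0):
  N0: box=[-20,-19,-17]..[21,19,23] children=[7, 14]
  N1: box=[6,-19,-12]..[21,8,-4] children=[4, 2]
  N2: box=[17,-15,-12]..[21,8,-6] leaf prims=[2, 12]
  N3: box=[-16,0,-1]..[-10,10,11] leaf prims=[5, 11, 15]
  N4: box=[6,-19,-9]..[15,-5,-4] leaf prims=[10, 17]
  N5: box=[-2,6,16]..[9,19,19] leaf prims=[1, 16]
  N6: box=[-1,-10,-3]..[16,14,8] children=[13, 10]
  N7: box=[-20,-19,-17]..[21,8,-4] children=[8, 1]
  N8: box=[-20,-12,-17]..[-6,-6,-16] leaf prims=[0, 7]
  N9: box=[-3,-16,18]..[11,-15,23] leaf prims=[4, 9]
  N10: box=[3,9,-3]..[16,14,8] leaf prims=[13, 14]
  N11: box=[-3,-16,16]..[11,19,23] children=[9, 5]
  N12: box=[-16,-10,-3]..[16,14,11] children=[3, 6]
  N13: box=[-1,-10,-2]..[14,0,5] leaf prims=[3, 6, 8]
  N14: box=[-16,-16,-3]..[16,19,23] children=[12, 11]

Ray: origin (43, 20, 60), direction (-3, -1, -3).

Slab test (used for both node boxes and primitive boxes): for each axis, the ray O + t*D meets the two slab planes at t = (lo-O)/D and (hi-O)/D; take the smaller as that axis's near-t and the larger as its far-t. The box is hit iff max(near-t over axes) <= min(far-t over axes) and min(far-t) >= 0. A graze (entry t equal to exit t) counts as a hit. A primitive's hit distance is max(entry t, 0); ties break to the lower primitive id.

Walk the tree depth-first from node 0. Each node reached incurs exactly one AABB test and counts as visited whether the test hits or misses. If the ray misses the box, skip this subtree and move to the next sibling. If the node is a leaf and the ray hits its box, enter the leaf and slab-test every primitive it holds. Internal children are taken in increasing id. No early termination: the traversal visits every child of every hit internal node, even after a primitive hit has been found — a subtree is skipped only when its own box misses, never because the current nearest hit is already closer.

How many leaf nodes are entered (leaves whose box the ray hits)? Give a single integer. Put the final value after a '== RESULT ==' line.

Walk:
N0 x:[22/3,21] y:[1,39] z:[37/3,77/3] -> hit [37/3,21], descend [7, 14]
  N7 x:[22/3,21] y:[12,39] z:[64/3,77/3] -> miss, prune
  N14 x:[9,59/3] y:[1,36] z:[37/3,21] -> hit [37/3,59/3], descend [11, 12]
    N11 x:[32/3,46/3] y:[1,36] z:[37/3,44/3] -> hit [37/3,44/3], descend [5, 9]
      N5 x:[34/3,15] y:[1,14] z:[41/3,44/3] -> hit [41/3,14] leaf, test {P1(miss), P16@t=41/3}
      N9 x:[32/3,46/3] y:[35,36] z:[37/3,14] -> miss, prune
    N12 x:[9,59/3] y:[6,30] z:[49/3,21] -> hit [49/3,59/3], descend [3, 6]
      N3 x:[53/3,59/3] y:[10,20] z:[49/3,61/3] -> hit [53/3,59/3] leaf, test {P5@t=55/3, P11(miss), P15(miss)}
      N6 x:[9,44/3] y:[6,30] z:[52/3,21] -> miss, prune

Visited [0, 7, 14, 11, 5, 9, 12, 3, 6]. Tests: 9 box, 2 leaf. Nearest: P16.

== RESULT ==
2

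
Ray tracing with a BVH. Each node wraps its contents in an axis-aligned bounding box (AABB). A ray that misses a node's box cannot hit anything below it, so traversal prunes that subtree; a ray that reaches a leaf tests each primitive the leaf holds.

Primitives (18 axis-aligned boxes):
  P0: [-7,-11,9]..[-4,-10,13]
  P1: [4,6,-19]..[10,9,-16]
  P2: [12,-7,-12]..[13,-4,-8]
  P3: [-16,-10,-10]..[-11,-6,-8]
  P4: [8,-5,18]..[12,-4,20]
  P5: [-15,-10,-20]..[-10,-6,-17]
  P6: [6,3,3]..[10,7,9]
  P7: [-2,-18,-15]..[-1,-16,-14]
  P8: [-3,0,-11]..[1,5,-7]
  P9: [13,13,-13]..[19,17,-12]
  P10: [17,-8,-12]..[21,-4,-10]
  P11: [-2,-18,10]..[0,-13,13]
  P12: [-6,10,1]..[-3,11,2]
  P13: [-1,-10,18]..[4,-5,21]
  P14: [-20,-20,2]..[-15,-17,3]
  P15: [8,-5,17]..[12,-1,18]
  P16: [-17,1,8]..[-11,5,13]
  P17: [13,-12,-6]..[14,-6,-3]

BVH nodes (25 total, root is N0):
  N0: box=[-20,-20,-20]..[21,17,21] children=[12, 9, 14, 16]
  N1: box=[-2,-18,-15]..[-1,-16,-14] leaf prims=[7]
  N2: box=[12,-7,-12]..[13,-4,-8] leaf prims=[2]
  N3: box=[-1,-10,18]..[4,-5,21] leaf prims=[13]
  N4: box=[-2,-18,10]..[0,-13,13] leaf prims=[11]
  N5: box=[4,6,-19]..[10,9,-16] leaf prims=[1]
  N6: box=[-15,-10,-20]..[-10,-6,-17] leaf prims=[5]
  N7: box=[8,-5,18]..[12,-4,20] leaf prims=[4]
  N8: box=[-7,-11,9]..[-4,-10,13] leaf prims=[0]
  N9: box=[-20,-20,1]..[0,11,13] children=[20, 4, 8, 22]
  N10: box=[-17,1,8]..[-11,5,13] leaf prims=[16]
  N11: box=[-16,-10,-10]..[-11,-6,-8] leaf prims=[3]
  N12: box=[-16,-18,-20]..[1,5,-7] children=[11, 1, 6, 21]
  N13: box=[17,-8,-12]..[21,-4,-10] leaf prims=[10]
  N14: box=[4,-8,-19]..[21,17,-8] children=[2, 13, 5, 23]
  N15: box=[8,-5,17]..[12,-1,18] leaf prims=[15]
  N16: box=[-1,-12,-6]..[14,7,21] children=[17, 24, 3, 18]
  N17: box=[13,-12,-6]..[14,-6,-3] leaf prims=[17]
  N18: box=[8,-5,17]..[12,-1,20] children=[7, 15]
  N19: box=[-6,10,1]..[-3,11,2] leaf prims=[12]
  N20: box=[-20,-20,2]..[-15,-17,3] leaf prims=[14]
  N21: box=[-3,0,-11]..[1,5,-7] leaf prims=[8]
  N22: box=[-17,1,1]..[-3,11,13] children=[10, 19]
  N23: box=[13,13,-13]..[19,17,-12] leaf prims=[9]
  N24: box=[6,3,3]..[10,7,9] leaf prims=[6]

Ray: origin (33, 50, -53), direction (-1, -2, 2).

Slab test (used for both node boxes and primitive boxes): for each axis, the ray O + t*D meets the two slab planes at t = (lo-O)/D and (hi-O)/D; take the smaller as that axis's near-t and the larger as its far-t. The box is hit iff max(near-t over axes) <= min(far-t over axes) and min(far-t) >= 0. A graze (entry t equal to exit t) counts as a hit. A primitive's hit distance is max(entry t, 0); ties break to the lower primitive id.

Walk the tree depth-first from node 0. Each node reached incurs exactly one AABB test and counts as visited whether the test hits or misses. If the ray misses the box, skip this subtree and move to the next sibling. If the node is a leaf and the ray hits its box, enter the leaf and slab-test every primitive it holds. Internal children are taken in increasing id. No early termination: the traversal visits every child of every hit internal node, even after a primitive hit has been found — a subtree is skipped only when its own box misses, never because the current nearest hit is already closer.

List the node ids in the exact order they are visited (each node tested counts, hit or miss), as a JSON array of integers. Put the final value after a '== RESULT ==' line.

Traverse from the root:
N0 x:[12,53] y:[33/2,35] z:[33/2,37] -> hit [33/2,35], descend [9, 12, 14, 16]
  N9 x:[33,53] y:[39/2,35] z:[27,33] -> hit [33,33], descend [4, 8, 20, 22]
    N4 x:[33,35] y:[63/2,34] z:[63/2,33] -> hit [33,33] leaf, test {P11@t=33}
    N8 x:[37,40] y:[30,61/2] z:[31,33] -> miss, prune
    N20 x:[48,53] y:[67/2,35] z:[55/2,28] -> miss, prune
    N22 x:[36,50] y:[39/2,49/2] z:[27,33] -> miss, prune
  N12 x:[32,49] y:[45/2,34] z:[33/2,23] -> miss, prune
  N14 x:[12,29] y:[33/2,29] z:[17,45/2] -> hit [17,45/2], descend [2, 5, 13, 23]
    N2 x:[20,21] y:[27,57/2] z:[41/2,45/2] -> miss, prune
    N5 x:[23,29] y:[41/2,22] z:[17,37/2] -> miss, prune
    N13 x:[12,16] y:[27,29] z:[41/2,43/2] -> miss, prune
    N23 x:[14,20] y:[33/2,37/2] z:[20,41/2] -> miss, prune
  N16 x:[19,34] y:[43/2,31] z:[47/2,37] -> hit [47/2,31], descend [3, 17, 18, 24]
    N3 x:[29,34] y:[55/2,30] z:[71/2,37] -> miss, prune
    N17 x:[19,20] y:[28,31] z:[47/2,25] -> miss, prune
    N18 x:[21,25] y:[51/2,55/2] z:[35,73/2] -> miss, prune
    N24 x:[23,27] y:[43/2,47/2] z:[28,31] -> miss, prune

17 AABB tests over nodes [0, 9, 4, 8, 20, 22, 12, 14, 2, 5, 13, 23, 16, 3, 17, 18, 24]; 1 leaf entered; closest P11.

== RESULT ==
[0, 9, 4, 8, 20, 22, 12, 14, 2, 5, 13, 23, 16, 3, 17, 18, 24]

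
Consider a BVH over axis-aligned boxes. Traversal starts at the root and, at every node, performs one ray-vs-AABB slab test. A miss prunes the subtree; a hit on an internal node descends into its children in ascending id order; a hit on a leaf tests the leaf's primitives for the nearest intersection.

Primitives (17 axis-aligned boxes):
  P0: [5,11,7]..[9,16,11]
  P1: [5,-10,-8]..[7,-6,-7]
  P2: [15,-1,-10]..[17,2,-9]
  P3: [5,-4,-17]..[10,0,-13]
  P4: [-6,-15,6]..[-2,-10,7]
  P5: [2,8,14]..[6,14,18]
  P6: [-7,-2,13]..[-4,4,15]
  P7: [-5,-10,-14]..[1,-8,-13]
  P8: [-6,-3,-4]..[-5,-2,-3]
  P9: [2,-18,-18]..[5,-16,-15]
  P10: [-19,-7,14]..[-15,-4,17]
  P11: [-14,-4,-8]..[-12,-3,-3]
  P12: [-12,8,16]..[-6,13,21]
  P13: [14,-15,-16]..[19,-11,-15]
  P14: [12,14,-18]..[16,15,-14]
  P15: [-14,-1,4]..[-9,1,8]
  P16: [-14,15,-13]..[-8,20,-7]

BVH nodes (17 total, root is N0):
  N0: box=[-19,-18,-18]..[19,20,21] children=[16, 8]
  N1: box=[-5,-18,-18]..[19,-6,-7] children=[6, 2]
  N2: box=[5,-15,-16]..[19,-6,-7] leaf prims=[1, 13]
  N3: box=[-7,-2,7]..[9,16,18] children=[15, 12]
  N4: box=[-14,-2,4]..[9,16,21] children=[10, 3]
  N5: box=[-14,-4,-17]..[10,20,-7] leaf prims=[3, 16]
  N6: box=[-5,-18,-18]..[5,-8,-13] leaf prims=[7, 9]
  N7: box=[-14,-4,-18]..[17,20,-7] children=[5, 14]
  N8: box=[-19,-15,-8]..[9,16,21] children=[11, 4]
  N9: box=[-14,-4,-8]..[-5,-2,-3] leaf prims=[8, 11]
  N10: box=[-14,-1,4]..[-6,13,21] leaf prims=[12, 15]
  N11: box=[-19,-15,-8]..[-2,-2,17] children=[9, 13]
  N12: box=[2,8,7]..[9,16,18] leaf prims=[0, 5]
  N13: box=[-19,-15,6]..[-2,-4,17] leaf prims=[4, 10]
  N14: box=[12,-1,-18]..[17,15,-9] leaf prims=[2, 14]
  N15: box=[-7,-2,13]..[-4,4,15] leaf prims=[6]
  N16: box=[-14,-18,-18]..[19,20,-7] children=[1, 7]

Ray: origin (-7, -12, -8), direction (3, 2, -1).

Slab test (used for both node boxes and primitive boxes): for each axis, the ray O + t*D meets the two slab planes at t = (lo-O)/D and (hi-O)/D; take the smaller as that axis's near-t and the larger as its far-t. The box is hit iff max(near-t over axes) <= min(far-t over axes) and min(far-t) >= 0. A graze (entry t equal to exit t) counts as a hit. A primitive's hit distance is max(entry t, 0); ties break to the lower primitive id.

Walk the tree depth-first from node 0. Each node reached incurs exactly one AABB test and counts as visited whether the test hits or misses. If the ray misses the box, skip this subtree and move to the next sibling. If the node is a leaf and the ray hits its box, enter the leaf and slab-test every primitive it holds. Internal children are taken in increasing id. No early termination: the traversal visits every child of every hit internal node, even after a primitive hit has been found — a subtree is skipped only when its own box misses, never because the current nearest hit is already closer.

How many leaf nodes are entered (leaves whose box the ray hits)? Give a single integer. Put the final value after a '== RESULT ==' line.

Walk:
N0 x:[-4,26/3] y:[-3,16] z:[-29,10] -> hit [-3,26/3], descend [8, 16]
  N8 x:[-4,16/3] y:[-3/2,14] z:[-29,0] -> hit [-3/2,0], descend [4, 11]
    N4 x:[-7/3,16/3] y:[5,14] z:[-29,-12] -> miss, prune
    N11 x:[-4,5/3] y:[-3/2,5] z:[-25,0] -> hit [-3/2,0], descend [9, 13]
      N9 x:[-7/3,2/3] y:[4,5] z:[-5,0] -> miss, prune
      N13 x:[-4,5/3] y:[-3/2,4] z:[-25,-14] -> miss, prune
  N16 x:[-7/3,26/3] y:[-3,16] z:[-1,10] -> hit [-1,26/3], descend [1, 7]
    N1 x:[2/3,26/3] y:[-3,3] z:[-1,10] -> hit [2/3,3], descend [2, 6]
      N2 x:[4,26/3] y:[-3/2,3] z:[-1,8] -> miss, prune
      N6 x:[2/3,4] y:[-3,2] z:[5,10] -> miss, prune
    N7 x:[-7/3,8] y:[4,16] z:[-1,10] -> hit [4,8], descend [5, 14]
      N5 x:[-7/3,17/3] y:[4,16] z:[-1,9] -> hit [4,17/3] leaf, test {P3@t=5, P16(miss)}
      N14 x:[19/3,8] y:[11/2,27/2] z:[1,10] -> hit [19/3,8] leaf, test {P2(miss), P14(miss)}

order=[0, 8, 4, 11, 9, 13, 16, 1, 2, 6, 7, 5, 14]  |boxes|=13  |leaves|=2  hit=P3

== RESULT ==
2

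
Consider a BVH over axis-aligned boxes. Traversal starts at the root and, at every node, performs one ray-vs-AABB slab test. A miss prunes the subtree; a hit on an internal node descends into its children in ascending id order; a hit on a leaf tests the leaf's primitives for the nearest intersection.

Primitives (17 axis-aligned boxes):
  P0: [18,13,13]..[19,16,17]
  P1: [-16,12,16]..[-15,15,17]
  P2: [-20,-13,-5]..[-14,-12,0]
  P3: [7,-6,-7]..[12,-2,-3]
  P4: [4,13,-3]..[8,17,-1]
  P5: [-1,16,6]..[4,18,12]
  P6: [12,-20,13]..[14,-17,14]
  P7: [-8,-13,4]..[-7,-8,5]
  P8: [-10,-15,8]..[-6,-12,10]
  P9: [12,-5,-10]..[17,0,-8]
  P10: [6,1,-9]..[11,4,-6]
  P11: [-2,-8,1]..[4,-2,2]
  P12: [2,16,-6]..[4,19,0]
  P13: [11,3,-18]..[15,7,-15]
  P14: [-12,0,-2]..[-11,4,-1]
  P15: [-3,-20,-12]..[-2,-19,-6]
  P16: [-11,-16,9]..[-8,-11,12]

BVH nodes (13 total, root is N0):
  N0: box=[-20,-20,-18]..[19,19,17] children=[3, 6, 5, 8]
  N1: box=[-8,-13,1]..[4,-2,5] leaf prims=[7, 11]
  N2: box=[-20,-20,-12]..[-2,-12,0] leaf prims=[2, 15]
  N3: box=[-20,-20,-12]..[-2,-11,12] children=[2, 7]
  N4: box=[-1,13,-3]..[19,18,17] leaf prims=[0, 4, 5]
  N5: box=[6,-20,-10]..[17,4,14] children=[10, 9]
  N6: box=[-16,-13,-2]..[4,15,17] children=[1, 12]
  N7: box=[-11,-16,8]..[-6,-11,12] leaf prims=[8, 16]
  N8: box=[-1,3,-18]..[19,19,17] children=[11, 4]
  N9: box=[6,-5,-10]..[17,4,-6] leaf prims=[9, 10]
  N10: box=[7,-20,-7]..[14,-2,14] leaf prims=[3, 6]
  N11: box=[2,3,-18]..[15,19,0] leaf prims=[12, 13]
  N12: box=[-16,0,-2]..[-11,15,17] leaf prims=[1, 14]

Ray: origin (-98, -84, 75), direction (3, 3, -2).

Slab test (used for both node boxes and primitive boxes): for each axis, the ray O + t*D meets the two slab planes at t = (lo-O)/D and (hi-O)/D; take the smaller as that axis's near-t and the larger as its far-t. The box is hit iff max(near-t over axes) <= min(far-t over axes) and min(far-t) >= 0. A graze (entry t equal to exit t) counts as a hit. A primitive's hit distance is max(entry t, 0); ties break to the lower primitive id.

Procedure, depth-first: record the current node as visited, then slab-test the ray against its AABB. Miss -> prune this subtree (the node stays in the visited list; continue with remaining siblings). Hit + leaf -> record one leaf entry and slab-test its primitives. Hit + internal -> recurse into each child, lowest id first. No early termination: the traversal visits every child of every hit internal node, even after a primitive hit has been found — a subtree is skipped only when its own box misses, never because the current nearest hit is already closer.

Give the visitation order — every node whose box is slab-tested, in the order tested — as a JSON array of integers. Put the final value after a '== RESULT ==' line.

Traverse from the root:
N0 x:[26,39] y:[64/3,103/3] z:[29,93/2] -> hit [29,103/3], descend [3, 5, 6, 8]
  N3 x:[26,32] y:[64/3,73/3] z:[63/2,87/2] -> miss, prune
  N5 x:[104/3,115/3] y:[64/3,88/3] z:[61/2,85/2] -> miss, prune
  N6 x:[82/3,34] y:[71/3,33] z:[29,77/2] -> hit [29,33], descend [1, 12]
    N1 x:[30,34] y:[71/3,82/3] z:[35,37] -> miss, prune
    N12 x:[82/3,29] y:[28,33] z:[29,77/2] -> hit [29,29] leaf, test {P1(miss), P14(miss)}
  N8 x:[97/3,39] y:[29,103/3] z:[29,93/2] -> hit [97/3,103/3], descend [4, 11]
    N4 x:[97/3,39] y:[97/3,34] z:[29,39] -> hit [97/3,34] leaf, test {P0(miss), P4(miss), P5@t=100/3}
    N11 x:[100/3,113/3] y:[29,103/3] z:[75/2,93/2] -> miss, prune

9 AABB tests over nodes [0, 3, 5, 6, 1, 12, 8, 4, 11]; 2 leaves entered; closest P5.

== RESULT ==
[0, 3, 5, 6, 1, 12, 8, 4, 11]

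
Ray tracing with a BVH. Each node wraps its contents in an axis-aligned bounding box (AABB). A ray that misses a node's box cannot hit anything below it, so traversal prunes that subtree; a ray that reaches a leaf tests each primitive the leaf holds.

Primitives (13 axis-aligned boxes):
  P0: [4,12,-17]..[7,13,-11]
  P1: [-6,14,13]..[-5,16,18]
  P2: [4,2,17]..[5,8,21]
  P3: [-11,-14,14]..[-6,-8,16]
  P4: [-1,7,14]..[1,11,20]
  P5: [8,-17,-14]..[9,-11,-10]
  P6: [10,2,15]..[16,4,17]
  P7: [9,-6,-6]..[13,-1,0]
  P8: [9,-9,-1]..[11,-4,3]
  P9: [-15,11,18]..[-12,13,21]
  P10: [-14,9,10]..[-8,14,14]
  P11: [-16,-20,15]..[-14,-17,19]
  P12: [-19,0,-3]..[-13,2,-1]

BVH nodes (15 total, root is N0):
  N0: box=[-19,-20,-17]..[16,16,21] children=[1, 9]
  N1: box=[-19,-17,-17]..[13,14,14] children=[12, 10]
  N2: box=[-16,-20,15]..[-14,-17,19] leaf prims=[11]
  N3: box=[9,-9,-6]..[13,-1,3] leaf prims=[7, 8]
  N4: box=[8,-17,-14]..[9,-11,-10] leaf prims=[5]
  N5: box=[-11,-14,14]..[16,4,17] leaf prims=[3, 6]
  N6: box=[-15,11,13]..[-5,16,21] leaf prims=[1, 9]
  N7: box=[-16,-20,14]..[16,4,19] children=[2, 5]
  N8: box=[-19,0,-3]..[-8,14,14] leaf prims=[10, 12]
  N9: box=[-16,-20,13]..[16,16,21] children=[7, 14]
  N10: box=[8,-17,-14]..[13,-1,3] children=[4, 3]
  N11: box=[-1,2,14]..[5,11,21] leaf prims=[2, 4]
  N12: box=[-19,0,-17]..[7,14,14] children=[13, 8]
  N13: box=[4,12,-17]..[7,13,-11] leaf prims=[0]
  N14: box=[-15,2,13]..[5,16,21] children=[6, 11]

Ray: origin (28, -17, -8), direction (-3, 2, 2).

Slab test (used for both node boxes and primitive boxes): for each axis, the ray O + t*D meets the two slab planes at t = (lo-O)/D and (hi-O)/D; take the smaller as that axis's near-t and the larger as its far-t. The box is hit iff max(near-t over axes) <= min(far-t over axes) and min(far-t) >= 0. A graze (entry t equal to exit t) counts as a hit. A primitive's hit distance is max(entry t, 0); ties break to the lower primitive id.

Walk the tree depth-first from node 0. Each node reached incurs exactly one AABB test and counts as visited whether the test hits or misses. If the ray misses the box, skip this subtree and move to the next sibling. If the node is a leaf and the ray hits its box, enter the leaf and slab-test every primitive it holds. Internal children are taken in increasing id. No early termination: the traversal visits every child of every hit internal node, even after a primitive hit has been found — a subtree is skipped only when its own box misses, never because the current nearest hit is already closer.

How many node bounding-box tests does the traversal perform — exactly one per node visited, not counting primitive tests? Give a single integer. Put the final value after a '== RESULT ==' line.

Traverse from the root:
N0 x:[4,47/3] y:[-3/2,33/2] z:[-9/2,29/2] -> hit [4,29/2], descend [1, 9]
  N1 x:[5,47/3] y:[0,31/2] z:[-9/2,11] -> hit [5,11], descend [10, 12]
    N10 x:[5,20/3] y:[0,8] z:[-3,11/2] -> hit [5,11/2], descend [3, 4]
      N3 x:[5,19/3] y:[4,8] z:[1,11/2] -> hit [5,11/2] leaf, test {P7(miss), P8(miss)}
      N4 x:[19/3,20/3] y:[0,3] z:[-3,-1] -> miss, prune
    N12 x:[7,47/3] y:[17/2,31/2] z:[-9/2,11] -> hit [17/2,11], descend [8, 13]
      N8 x:[12,47/3] y:[17/2,31/2] z:[5/2,11] -> miss, prune
      N13 x:[7,8] y:[29/2,15] z:[-9/2,-3/2] -> miss, prune
  N9 x:[4,44/3] y:[-3/2,33/2] z:[21/2,29/2] -> hit [21/2,29/2], descend [7, 14]
    N7 x:[4,44/3] y:[-3/2,21/2] z:[11,27/2] -> miss, prune
    N14 x:[23/3,43/3] y:[19/2,33/2] z:[21/2,29/2] -> hit [21/2,43/3], descend [6, 11]
      N6 x:[11,43/3] y:[14,33/2] z:[21/2,29/2] -> hit [14,43/3] leaf, test {P1(miss), P9@t=14}
      N11 x:[23/3,29/3] y:[19/2,14] z:[11,29/2] -> miss, prune

order=[0, 1, 10, 3, 4, 12, 8, 13, 9, 7, 14, 6, 11]  |boxes|=13  |leaves|=2  hit=P9

== RESULT ==
13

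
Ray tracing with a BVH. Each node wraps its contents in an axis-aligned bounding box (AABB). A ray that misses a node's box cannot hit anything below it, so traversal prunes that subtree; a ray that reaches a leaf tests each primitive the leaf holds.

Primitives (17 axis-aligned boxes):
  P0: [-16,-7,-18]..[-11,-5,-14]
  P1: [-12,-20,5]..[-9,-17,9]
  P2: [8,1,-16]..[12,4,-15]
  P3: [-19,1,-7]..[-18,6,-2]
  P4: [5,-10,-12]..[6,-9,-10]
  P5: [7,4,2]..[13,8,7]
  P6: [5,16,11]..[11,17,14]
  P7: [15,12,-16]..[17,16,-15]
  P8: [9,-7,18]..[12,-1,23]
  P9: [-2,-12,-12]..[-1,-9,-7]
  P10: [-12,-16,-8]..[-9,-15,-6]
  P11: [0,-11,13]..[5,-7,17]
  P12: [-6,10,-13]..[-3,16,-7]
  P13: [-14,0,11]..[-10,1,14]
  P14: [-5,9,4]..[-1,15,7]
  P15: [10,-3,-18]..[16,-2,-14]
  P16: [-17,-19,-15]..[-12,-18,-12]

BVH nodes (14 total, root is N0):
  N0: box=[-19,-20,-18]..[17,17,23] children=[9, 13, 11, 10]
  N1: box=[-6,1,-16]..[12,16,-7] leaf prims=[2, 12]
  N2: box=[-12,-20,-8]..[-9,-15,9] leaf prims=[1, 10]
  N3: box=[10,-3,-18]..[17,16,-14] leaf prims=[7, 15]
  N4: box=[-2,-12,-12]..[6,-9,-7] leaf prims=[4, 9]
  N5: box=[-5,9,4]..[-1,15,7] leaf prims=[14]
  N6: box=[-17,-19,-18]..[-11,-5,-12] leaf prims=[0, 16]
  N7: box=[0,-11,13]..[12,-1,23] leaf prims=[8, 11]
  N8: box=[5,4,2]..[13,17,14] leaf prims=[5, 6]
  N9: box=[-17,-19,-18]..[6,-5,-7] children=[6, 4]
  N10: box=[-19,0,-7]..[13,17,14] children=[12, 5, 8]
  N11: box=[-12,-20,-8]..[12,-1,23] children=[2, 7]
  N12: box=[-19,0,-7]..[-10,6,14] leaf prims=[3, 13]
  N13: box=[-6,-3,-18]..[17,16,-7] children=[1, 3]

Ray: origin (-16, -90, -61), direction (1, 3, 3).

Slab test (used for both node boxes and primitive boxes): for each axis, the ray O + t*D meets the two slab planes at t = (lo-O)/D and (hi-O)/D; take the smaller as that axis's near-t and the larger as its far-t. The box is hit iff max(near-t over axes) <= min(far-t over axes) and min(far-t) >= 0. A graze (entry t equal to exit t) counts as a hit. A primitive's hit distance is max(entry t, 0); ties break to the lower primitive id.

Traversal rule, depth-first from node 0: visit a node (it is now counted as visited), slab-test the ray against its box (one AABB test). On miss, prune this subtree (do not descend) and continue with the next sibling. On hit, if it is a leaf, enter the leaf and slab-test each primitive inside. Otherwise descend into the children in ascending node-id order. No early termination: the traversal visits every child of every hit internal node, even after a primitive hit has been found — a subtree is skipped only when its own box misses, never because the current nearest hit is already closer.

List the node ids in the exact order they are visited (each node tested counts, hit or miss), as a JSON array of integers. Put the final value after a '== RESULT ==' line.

Traverse from the root:
N0 x:[-3,33] y:[70/3,107/3] z:[43/3,28] -> hit [70/3,28], descend [9, 10, 11, 13]
  N9 x:[-1,22] y:[71/3,85/3] z:[43/3,18] -> miss, prune
  N10 x:[-3,29] y:[30,107/3] z:[18,25] -> miss, prune
  N11 x:[4,28] y:[70/3,89/3] z:[53/3,28] -> hit [70/3,28], descend [2, 7]
    N2 x:[4,7] y:[70/3,25] z:[53/3,70/3] -> miss, prune
    N7 x:[16,28] y:[79/3,89/3] z:[74/3,28] -> hit [79/3,28] leaf, test {P8@t=83/3, P11(miss)}
  N13 x:[10,33] y:[29,106/3] z:[43/3,18] -> miss, prune

7 AABB tests over nodes [0, 9, 10, 11, 2, 7, 13]; 1 leaf entered; closest P8.

== RESULT ==
[0, 9, 10, 11, 2, 7, 13]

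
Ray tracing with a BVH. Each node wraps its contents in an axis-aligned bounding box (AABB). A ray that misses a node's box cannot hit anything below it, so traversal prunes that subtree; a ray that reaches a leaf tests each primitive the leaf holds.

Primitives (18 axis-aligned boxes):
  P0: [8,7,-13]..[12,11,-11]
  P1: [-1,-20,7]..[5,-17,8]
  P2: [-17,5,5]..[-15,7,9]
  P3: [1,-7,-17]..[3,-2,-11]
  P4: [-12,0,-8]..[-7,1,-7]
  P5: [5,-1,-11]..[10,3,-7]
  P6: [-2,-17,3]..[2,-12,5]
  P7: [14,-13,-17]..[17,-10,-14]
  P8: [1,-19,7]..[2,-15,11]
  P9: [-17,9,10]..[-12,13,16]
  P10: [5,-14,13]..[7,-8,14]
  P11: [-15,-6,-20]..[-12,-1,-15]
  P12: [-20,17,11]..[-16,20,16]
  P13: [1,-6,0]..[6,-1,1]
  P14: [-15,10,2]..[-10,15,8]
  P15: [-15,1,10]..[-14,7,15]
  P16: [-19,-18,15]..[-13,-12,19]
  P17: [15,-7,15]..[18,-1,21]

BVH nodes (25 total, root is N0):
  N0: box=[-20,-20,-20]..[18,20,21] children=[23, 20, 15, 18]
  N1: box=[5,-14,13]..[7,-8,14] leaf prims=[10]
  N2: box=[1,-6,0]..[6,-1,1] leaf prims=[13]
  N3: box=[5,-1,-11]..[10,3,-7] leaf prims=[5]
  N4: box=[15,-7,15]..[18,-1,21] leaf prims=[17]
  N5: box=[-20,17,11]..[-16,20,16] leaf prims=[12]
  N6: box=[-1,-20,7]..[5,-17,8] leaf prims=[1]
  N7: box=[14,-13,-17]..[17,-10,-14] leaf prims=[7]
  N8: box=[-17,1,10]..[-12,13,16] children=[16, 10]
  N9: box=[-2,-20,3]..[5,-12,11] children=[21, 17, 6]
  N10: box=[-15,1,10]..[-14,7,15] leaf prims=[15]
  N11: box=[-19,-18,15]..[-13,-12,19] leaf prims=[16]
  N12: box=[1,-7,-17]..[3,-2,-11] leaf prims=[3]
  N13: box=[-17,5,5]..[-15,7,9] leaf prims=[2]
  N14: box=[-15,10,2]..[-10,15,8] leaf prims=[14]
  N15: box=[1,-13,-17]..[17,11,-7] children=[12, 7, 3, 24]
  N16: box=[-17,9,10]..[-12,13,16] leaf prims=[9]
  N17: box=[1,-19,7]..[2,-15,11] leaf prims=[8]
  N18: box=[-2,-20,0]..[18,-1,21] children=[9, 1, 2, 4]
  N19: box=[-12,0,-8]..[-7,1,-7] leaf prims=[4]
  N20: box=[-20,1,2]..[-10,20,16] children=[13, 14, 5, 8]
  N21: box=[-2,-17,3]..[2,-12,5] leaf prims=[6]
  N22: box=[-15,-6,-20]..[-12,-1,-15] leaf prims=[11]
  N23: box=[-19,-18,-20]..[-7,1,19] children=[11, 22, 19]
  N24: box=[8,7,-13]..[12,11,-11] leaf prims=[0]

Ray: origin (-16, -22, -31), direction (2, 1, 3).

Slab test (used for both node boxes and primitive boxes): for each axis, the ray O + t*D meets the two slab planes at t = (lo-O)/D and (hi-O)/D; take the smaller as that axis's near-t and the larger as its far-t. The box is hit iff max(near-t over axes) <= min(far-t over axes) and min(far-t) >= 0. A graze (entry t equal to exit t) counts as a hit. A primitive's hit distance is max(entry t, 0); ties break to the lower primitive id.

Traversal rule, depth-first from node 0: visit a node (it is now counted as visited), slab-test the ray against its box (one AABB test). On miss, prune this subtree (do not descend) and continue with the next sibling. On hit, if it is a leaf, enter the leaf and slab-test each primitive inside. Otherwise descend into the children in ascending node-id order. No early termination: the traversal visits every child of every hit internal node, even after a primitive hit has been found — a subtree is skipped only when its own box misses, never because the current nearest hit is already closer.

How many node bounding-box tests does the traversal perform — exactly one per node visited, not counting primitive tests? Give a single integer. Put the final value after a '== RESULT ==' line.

Traverse from the root:
N0 x:[-2,17] y:[2,42] z:[11/3,52/3] -> hit [11/3,17], descend [15, 18, 20, 23]
  N15 x:[17/2,33/2] y:[9,33] z:[14/3,8] -> miss, prune
  N18 x:[7,17] y:[2,21] z:[31/3,52/3] -> hit [31/3,17], descend [1, 2, 4, 9]
    N1 x:[21/2,23/2] y:[8,14] z:[44/3,15] -> miss, prune
    N2 x:[17/2,11] y:[16,21] z:[31/3,32/3] -> miss, prune
    N4 x:[31/2,17] y:[15,21] z:[46/3,52/3] -> hit [31/2,17] leaf, test {P17@t=31/2}
    N9 x:[7,21/2] y:[2,10] z:[34/3,14] -> miss, prune
  N20 x:[-2,3] y:[23,42] z:[11,47/3] -> miss, prune
  N23 x:[-3/2,9/2] y:[4,23] z:[11/3,50/3] -> hit [4,9/2], descend [11, 19, 22]
    N11 x:[-3/2,3/2] y:[4,10] z:[46/3,50/3] -> miss, prune
    N19 x:[2,9/2] y:[22,23] z:[23/3,8] -> miss, prune
    N22 x:[1/2,2] y:[16,21] z:[11/3,16/3] -> miss, prune

order=[0, 15, 18, 1, 2, 4, 9, 20, 23, 11, 19, 22]  |boxes|=12  |leaves|=1  hit=P17

== RESULT ==
12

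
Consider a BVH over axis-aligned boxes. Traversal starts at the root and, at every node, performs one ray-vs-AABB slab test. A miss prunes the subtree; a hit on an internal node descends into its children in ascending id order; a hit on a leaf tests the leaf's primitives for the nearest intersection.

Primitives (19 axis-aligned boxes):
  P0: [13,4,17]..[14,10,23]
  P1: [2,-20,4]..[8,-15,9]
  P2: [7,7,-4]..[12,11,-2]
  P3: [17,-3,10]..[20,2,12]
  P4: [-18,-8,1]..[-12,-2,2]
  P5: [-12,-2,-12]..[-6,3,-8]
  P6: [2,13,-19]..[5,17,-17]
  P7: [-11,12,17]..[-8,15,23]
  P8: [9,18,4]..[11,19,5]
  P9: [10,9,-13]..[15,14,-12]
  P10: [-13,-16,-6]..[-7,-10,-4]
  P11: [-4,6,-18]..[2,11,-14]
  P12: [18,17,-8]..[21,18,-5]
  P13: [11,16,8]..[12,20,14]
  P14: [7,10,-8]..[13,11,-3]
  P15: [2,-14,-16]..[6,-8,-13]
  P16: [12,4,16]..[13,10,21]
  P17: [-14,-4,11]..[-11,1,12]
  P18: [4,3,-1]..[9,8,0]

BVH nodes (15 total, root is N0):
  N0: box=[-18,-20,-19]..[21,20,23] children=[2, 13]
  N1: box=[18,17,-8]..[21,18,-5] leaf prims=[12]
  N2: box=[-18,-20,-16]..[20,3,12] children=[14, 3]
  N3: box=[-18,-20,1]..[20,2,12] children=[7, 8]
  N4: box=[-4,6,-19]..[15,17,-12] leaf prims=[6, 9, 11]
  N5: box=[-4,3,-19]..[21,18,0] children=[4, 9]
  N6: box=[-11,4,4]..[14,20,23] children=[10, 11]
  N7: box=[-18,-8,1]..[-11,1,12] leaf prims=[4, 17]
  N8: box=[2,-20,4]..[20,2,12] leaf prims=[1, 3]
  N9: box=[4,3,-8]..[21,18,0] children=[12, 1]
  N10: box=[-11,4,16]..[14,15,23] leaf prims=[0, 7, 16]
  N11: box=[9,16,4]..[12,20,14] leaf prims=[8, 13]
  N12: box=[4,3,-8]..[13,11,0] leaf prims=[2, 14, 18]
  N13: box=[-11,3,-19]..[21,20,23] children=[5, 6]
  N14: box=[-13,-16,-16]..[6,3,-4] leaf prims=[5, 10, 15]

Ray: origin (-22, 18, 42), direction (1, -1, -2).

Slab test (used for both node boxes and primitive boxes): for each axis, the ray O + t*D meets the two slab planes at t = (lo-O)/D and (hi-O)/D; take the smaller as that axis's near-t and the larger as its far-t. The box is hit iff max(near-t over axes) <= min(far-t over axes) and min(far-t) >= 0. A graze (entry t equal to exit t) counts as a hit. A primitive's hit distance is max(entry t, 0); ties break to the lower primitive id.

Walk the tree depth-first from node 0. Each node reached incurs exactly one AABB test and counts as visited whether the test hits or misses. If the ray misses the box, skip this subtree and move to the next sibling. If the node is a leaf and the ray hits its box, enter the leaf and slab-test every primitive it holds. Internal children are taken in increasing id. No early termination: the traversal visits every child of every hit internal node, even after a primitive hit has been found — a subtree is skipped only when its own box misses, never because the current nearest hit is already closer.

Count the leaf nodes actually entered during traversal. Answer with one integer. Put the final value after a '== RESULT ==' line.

Trace the traversal:
N0 x:[4,43] y:[-2,38] z:[19/2,61/2] -> hit [19/2,61/2], descend [2, 13]
  N2 x:[4,42] y:[15,38] z:[15,29] -> hit [15,29], descend [3, 14]
    N3 x:[4,42] y:[16,38] z:[15,41/2] -> hit [16,41/2], descend [7, 8]
      N7 x:[4,11] y:[17,26] z:[15,41/2] -> miss, prune
      N8 x:[24,42] y:[16,38] z:[15,19] -> miss, prune
    N14 x:[9,28] y:[15,34] z:[23,29] -> hit [23,28] leaf, test {P5(miss), P10(miss), P15@t=55/2}
  N13 x:[11,43] y:[-2,15] z:[19/2,61/2] -> hit [11,15], descend [5, 6]
    N5 x:[18,43] y:[0,15] z:[21,61/2] -> miss, prune
    N6 x:[11,36] y:[-2,14] z:[19/2,19] -> hit [11,14], descend [10, 11]
      N10 x:[11,36] y:[3,14] z:[19/2,13] -> hit [11,13] leaf, test {P0(miss), P7(miss), P16(miss)}
      N11 x:[31,34] y:[-2,2] z:[14,19] -> miss, prune

11 AABB tests over nodes [0, 2, 3, 7, 8, 14, 13, 5, 6, 10, 11]; 2 leaves entered; closest P15.

== RESULT ==
2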